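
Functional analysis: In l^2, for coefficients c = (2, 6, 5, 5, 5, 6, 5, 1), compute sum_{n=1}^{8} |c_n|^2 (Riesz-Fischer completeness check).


sum |c_n|^2 = 2^2 + 6^2 + 5^2 + 5^2 + 5^2 + 6^2 + 5^2 + 1^2
= 4 + 36 + 25 + 25 + 25 + 36 + 25 + 1
= 177

177


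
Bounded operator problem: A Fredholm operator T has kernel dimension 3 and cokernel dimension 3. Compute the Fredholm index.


The Fredholm index is defined as ind(T) = dim(ker T) - dim(coker T)
= 3 - 3
= 0

0


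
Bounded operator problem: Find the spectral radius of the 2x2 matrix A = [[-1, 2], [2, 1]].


For a 2x2 matrix, eigenvalues satisfy lambda^2 - (trace)*lambda + det = 0
trace = -1 + 1 = 0
det = -1*1 - 2*2 = -5
discriminant = 0^2 - 4*(-5) = 20
spectral radius = max |eigenvalue| = 2.2361

2.2361


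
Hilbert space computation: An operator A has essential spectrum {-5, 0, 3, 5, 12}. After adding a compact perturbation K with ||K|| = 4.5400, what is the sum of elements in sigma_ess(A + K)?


By Weyl's theorem, the essential spectrum is invariant under compact perturbations.
sigma_ess(A + K) = sigma_ess(A) = {-5, 0, 3, 5, 12}
Sum = -5 + 0 + 3 + 5 + 12 = 15

15


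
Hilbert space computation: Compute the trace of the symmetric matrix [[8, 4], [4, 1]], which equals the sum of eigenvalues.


For a self-adjoint (symmetric) matrix, the eigenvalues are real.
The sum of eigenvalues equals the trace of the matrix.
trace = 8 + 1 = 9

9


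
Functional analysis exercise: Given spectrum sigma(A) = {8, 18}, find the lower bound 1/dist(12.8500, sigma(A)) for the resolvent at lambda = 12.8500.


dist(12.8500, {8, 18}) = min(|12.8500 - 8|, |12.8500 - 18|)
= min(4.8500, 5.1500) = 4.8500
Resolvent bound = 1/4.8500 = 0.2062

0.2062


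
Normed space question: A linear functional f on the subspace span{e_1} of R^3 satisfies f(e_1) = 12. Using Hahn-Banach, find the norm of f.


The norm of f is given by ||f|| = sup_{||x||=1} |f(x)|.
On span{e_1}, ||e_1|| = 1, so ||f|| = |f(e_1)| / ||e_1||
= |12| / 1 = 12.0000

12.0000


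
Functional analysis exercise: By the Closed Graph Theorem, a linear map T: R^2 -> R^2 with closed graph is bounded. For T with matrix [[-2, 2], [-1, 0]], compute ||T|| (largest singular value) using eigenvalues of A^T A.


A^T A = [[5, -4], [-4, 4]]
trace(A^T A) = 9, det(A^T A) = 4
discriminant = 9^2 - 4*4 = 65
Largest eigenvalue of A^T A = (trace + sqrt(disc))/2 = 8.5311
||T|| = sqrt(8.5311) = 2.9208

2.9208


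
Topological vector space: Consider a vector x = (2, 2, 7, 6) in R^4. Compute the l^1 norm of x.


The l^1 norm equals the sum of absolute values of all components.
||x||_1 = 2 + 2 + 7 + 6
= 17

17.0000


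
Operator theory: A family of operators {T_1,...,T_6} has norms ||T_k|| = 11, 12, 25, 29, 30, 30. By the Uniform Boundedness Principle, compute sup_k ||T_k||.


By the Uniform Boundedness Principle, the supremum of norms is finite.
sup_k ||T_k|| = max(11, 12, 25, 29, 30, 30) = 30

30


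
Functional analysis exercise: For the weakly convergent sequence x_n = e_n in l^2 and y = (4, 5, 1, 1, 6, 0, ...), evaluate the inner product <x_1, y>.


x_1 = e_1 is the standard basis vector with 1 in position 1.
<x_1, y> = y_1 = 4
As n -> infinity, <x_n, y> -> 0, confirming weak convergence of (x_n) to 0.

4


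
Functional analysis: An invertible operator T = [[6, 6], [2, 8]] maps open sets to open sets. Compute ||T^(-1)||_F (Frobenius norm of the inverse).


det(T) = 6*8 - 6*2 = 36
T^(-1) = (1/36) * [[8, -6], [-2, 6]] = [[0.2222, -0.1667], [-0.0556, 0.1667]]
||T^(-1)||_F^2 = 0.2222^2 + (-0.1667)^2 + (-0.0556)^2 + 0.1667^2 = 0.1080
||T^(-1)||_F = sqrt(0.1080) = 0.3287

0.3287


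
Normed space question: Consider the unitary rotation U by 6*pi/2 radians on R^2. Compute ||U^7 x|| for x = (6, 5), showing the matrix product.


U is a rotation by theta = 6*pi/2
U^7 = rotation by 7*theta = 42*pi/2 = 2*pi/2 (mod 2*pi)
cos(2*pi/2) = -1.0000, sin(2*pi/2) = 0.0000
U^7 x = (-1.0000 * 6 - 0.0000 * 5, 0.0000 * 6 + -1.0000 * 5)
= (-6.0000, -5.0000)
||U^7 x|| = sqrt((-6.0000)^2 + (-5.0000)^2) = sqrt(61.0000) = 7.8102

7.8102


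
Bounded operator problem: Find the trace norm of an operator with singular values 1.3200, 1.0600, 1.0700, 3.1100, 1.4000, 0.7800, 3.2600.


The nuclear norm is the sum of all singular values.
||T||_1 = 1.3200 + 1.0600 + 1.0700 + 3.1100 + 1.4000 + 0.7800 + 3.2600
= 12.0000

12.0000


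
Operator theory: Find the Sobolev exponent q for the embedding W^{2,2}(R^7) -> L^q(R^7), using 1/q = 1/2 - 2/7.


Using the Sobolev embedding formula: 1/q = 1/p - k/n
1/q = 1/2 - 2/7 = 3/14
q = 1/(3/14) = 14/3 = 4.6667

4.6667


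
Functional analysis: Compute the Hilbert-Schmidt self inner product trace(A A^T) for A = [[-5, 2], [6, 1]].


trace(A * A^T) = sum of squares of all entries
= (-5)^2 + 2^2 + 6^2 + 1^2
= 25 + 4 + 36 + 1
= 66

66


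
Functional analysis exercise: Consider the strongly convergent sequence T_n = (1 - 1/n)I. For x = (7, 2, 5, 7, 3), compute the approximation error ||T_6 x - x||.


T_6 x - x = (1 - 1/6)x - x = -x/6
||x|| = sqrt(136) = 11.6619
||T_6 x - x|| = ||x||/6 = 11.6619/6 = 1.9437

1.9437


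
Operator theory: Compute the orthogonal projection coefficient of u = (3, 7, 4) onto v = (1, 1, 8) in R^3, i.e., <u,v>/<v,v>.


Computing <u,v> = 3*1 + 7*1 + 4*8 = 42
Computing <v,v> = 1^2 + 1^2 + 8^2 = 66
Projection coefficient = 42/66 = 0.6364

0.6364


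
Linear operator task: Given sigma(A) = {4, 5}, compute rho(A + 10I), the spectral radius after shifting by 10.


Spectrum of A + 10I = {14, 15}
Spectral radius = max |lambda| over the shifted spectrum
= max(14, 15) = 15

15


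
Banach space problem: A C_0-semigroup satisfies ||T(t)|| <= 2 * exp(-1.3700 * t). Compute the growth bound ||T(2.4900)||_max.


||T(2.4900)|| <= 2 * exp(-1.3700 * 2.4900)
= 2 * exp(-3.4113)
= 2 * 0.0330
= 0.0660

0.0660


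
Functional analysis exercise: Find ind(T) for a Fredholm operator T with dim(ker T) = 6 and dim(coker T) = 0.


The Fredholm index is defined as ind(T) = dim(ker T) - dim(coker T)
= 6 - 0
= 6

6


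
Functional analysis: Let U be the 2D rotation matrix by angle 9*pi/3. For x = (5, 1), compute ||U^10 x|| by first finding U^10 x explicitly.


U is a rotation by theta = 9*pi/3
U^10 = rotation by 10*theta = 90*pi/3 = 0*pi/3 (mod 2*pi)
cos(0*pi/3) = 1.0000, sin(0*pi/3) = 0.0000
U^10 x = (1.0000 * 5 - 0.0000 * 1, 0.0000 * 5 + 1.0000 * 1)
= (5.0000, 1.0000)
||U^10 x|| = sqrt(5.0000^2 + 1.0000^2) = sqrt(26.0000) = 5.0990

5.0990


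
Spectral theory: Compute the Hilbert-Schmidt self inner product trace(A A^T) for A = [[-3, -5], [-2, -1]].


trace(A * A^T) = sum of squares of all entries
= (-3)^2 + (-5)^2 + (-2)^2 + (-1)^2
= 9 + 25 + 4 + 1
= 39

39


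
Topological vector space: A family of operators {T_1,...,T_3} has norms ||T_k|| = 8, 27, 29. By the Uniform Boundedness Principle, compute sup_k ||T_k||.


By the Uniform Boundedness Principle, the supremum of norms is finite.
sup_k ||T_k|| = max(8, 27, 29) = 29

29


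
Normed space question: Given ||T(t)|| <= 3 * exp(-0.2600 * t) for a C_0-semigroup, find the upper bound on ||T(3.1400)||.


||T(3.1400)|| <= 3 * exp(-0.2600 * 3.1400)
= 3 * exp(-0.8164)
= 3 * 0.4420
= 1.3261

1.3261


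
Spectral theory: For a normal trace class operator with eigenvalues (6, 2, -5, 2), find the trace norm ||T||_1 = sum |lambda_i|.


For a normal operator, singular values equal |eigenvalues|.
Trace norm = sum |lambda_i| = 6 + 2 + 5 + 2
= 15

15


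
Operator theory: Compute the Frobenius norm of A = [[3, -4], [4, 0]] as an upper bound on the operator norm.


||A||_F^2 = sum a_ij^2
= 3^2 + (-4)^2 + 4^2 + 0^2
= 9 + 16 + 16 + 0 = 41
||A||_F = sqrt(41) = 6.4031

6.4031


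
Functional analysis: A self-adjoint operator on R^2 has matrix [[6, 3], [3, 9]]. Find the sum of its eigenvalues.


For a self-adjoint (symmetric) matrix, the eigenvalues are real.
The sum of eigenvalues equals the trace of the matrix.
trace = 6 + 9 = 15

15


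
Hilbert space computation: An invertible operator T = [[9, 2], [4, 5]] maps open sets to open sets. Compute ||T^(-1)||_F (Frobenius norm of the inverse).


det(T) = 9*5 - 2*4 = 37
T^(-1) = (1/37) * [[5, -2], [-4, 9]] = [[0.1351, -0.0541], [-0.1081, 0.2432]]
||T^(-1)||_F^2 = 0.1351^2 + (-0.0541)^2 + (-0.1081)^2 + 0.2432^2 = 0.0920
||T^(-1)||_F = sqrt(0.0920) = 0.3034

0.3034


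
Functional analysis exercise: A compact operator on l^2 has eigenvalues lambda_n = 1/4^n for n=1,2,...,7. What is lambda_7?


The eigenvalue formula gives lambda_7 = 1/4^7
= 1/16384
= 6.1035e-05

6.1035e-05


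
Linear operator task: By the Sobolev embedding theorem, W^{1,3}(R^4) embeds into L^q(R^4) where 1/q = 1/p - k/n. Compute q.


Using the Sobolev embedding formula: 1/q = 1/p - k/n
1/q = 1/3 - 1/4 = 1/12
q = 1/(1/12) = 12

12.0000


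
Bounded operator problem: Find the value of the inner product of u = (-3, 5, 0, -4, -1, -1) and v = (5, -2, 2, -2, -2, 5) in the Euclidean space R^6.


Computing the standard inner product <u, v> = sum u_i * v_i
= -3*5 + 5*-2 + 0*2 + -4*-2 + -1*-2 + -1*5
= -15 + -10 + 0 + 8 + 2 + -5
= -20

-20


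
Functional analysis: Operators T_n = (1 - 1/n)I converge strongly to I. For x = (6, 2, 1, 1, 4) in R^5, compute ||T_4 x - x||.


T_4 x - x = (1 - 1/4)x - x = -x/4
||x|| = sqrt(58) = 7.6158
||T_4 x - x|| = ||x||/4 = 7.6158/4 = 1.9039

1.9039


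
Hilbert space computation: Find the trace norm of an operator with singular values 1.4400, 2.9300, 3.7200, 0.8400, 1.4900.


The nuclear norm is the sum of all singular values.
||T||_1 = 1.4400 + 2.9300 + 3.7200 + 0.8400 + 1.4900
= 10.4200

10.4200


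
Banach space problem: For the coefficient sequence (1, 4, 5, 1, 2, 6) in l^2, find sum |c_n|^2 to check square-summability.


sum |c_n|^2 = 1^2 + 4^2 + 5^2 + 1^2 + 2^2 + 6^2
= 1 + 16 + 25 + 1 + 4 + 36
= 83

83


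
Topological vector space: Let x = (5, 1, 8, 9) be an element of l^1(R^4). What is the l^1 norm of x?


The l^1 norm equals the sum of absolute values of all components.
||x||_1 = 5 + 1 + 8 + 9
= 23

23.0000


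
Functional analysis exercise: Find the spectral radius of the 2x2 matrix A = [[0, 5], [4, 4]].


For a 2x2 matrix, eigenvalues satisfy lambda^2 - (trace)*lambda + det = 0
trace = 0 + 4 = 4
det = 0*4 - 5*4 = -20
discriminant = 4^2 - 4*(-20) = 96
spectral radius = max |eigenvalue| = 6.8990

6.8990


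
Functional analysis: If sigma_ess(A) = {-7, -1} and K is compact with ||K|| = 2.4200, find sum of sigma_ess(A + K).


By Weyl's theorem, the essential spectrum is invariant under compact perturbations.
sigma_ess(A + K) = sigma_ess(A) = {-7, -1}
Sum = -7 + -1 = -8

-8


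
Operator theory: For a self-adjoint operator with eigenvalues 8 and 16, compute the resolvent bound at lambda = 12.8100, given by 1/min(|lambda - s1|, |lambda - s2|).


dist(12.8100, {8, 16}) = min(|12.8100 - 8|, |12.8100 - 16|)
= min(4.8100, 3.1900) = 3.1900
Resolvent bound = 1/3.1900 = 0.3135

0.3135


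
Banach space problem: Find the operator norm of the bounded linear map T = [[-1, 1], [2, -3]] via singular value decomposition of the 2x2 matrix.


A^T A = [[5, -7], [-7, 10]]
trace(A^T A) = 15, det(A^T A) = 1
discriminant = 15^2 - 4*1 = 221
Largest eigenvalue of A^T A = (trace + sqrt(disc))/2 = 14.9330
||T|| = sqrt(14.9330) = 3.8643

3.8643


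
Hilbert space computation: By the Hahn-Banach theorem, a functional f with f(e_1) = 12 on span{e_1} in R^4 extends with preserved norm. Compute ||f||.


The norm of f is given by ||f|| = sup_{||x||=1} |f(x)|.
On span{e_1}, ||e_1|| = 1, so ||f|| = |f(e_1)| / ||e_1||
= |12| / 1 = 12.0000

12.0000


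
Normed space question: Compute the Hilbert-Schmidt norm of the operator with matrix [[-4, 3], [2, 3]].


The Hilbert-Schmidt norm is sqrt(sum of squares of all entries).
Sum of squares = (-4)^2 + 3^2 + 2^2 + 3^2
= 16 + 9 + 4 + 9 = 38
||T||_HS = sqrt(38) = 6.1644

6.1644


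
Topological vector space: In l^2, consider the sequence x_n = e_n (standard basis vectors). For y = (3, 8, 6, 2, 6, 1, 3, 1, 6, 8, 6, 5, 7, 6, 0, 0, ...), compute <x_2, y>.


x_2 = e_2 is the standard basis vector with 1 in position 2.
<x_2, y> = y_2 = 8
As n -> infinity, <x_n, y> -> 0, confirming weak convergence of (x_n) to 0.

8


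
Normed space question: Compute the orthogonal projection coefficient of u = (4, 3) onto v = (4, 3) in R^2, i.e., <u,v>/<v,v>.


Computing <u,v> = 4*4 + 3*3 = 25
Computing <v,v> = 4^2 + 3^2 = 25
Projection coefficient = 25/25 = 1.0000

1.0000


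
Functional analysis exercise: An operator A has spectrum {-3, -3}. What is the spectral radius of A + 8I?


Spectrum of A + 8I = {5, 5}
Spectral radius = max |lambda| over the shifted spectrum
= max(5, 5) = 5

5


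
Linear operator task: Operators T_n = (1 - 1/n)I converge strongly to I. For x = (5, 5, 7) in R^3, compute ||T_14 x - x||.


T_14 x - x = (1 - 1/14)x - x = -x/14
||x|| = sqrt(99) = 9.9499
||T_14 x - x|| = ||x||/14 = 9.9499/14 = 0.7107

0.7107


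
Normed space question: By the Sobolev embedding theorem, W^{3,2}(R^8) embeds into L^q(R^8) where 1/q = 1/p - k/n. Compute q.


Using the Sobolev embedding formula: 1/q = 1/p - k/n
1/q = 1/2 - 3/8 = 1/8
q = 1/(1/8) = 8

8.0000


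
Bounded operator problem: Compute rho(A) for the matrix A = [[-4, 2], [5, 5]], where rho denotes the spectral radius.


For a 2x2 matrix, eigenvalues satisfy lambda^2 - (trace)*lambda + det = 0
trace = -4 + 5 = 1
det = -4*5 - 2*5 = -30
discriminant = 1^2 - 4*(-30) = 121
spectral radius = max |eigenvalue| = 6.0000

6.0000


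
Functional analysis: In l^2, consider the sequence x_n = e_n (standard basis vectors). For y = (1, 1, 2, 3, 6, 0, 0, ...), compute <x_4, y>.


x_4 = e_4 is the standard basis vector with 1 in position 4.
<x_4, y> = y_4 = 3
As n -> infinity, <x_n, y> -> 0, confirming weak convergence of (x_n) to 0.

3


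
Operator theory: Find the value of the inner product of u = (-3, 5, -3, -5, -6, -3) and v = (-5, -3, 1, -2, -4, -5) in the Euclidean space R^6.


Computing the standard inner product <u, v> = sum u_i * v_i
= -3*-5 + 5*-3 + -3*1 + -5*-2 + -6*-4 + -3*-5
= 15 + -15 + -3 + 10 + 24 + 15
= 46

46


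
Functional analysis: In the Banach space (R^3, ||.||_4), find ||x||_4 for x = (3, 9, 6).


The l^4 norm = (sum |x_i|^4)^(1/4)
Sum of 4th powers = 81 + 6561 + 1296 = 7938
||x||_4 = (7938)^(1/4) = 9.4390

9.4390


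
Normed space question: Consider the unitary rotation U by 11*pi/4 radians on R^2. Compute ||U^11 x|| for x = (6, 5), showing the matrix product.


U is a rotation by theta = 11*pi/4
U^11 = rotation by 11*theta = 121*pi/4 = 1*pi/4 (mod 2*pi)
cos(1*pi/4) = 0.7071, sin(1*pi/4) = 0.7071
U^11 x = (0.7071 * 6 - 0.7071 * 5, 0.7071 * 6 + 0.7071 * 5)
= (0.7071, 7.7782)
||U^11 x|| = sqrt(0.7071^2 + 7.7782^2) = sqrt(61.0000) = 7.8102

7.8102


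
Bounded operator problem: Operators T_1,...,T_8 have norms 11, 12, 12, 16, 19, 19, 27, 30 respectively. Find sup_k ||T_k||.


By the Uniform Boundedness Principle, the supremum of norms is finite.
sup_k ||T_k|| = max(11, 12, 12, 16, 19, 19, 27, 30) = 30

30


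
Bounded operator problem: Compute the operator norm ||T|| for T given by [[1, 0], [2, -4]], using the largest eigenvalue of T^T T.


A^T A = [[5, -8], [-8, 16]]
trace(A^T A) = 21, det(A^T A) = 16
discriminant = 21^2 - 4*16 = 377
Largest eigenvalue of A^T A = (trace + sqrt(disc))/2 = 20.2082
||T|| = sqrt(20.2082) = 4.4954

4.4954


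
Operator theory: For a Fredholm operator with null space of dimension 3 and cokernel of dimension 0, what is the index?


The Fredholm index is defined as ind(T) = dim(ker T) - dim(coker T)
= 3 - 0
= 3

3


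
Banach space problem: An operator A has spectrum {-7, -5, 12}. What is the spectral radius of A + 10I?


Spectrum of A + 10I = {3, 5, 22}
Spectral radius = max |lambda| over the shifted spectrum
= max(3, 5, 22) = 22

22


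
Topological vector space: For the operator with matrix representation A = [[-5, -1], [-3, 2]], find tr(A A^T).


trace(A * A^T) = sum of squares of all entries
= (-5)^2 + (-1)^2 + (-3)^2 + 2^2
= 25 + 1 + 9 + 4
= 39

39


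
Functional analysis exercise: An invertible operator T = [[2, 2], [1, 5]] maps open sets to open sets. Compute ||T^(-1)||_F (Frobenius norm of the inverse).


det(T) = 2*5 - 2*1 = 8
T^(-1) = (1/8) * [[5, -2], [-1, 2]] = [[0.6250, -0.2500], [-0.1250, 0.2500]]
||T^(-1)||_F^2 = 0.6250^2 + (-0.2500)^2 + (-0.1250)^2 + 0.2500^2 = 0.5312
||T^(-1)||_F = sqrt(0.5312) = 0.7289

0.7289


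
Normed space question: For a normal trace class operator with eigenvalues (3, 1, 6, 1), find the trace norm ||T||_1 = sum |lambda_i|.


For a normal operator, singular values equal |eigenvalues|.
Trace norm = sum |lambda_i| = 3 + 1 + 6 + 1
= 11

11


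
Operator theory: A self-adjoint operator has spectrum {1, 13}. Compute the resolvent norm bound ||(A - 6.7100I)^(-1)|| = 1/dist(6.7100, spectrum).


dist(6.7100, {1, 13}) = min(|6.7100 - 1|, |6.7100 - 13|)
= min(5.7100, 6.2900) = 5.7100
Resolvent bound = 1/5.7100 = 0.1751

0.1751


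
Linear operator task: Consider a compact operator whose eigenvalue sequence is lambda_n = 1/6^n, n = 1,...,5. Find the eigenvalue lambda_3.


The eigenvalue formula gives lambda_3 = 1/6^3
= 1/216
= 0.0046

0.0046


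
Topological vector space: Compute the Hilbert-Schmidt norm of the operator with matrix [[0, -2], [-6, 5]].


The Hilbert-Schmidt norm is sqrt(sum of squares of all entries).
Sum of squares = 0^2 + (-2)^2 + (-6)^2 + 5^2
= 0 + 4 + 36 + 25 = 65
||T||_HS = sqrt(65) = 8.0623

8.0623


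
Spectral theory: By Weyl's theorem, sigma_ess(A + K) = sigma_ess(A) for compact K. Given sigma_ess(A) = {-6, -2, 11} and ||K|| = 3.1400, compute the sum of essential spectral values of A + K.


By Weyl's theorem, the essential spectrum is invariant under compact perturbations.
sigma_ess(A + K) = sigma_ess(A) = {-6, -2, 11}
Sum = -6 + -2 + 11 = 3

3


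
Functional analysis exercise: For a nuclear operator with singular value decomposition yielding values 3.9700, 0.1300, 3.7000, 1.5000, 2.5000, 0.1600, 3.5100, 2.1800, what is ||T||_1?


The nuclear norm is the sum of all singular values.
||T||_1 = 3.9700 + 0.1300 + 3.7000 + 1.5000 + 2.5000 + 0.1600 + 3.5100 + 2.1800
= 17.6500

17.6500


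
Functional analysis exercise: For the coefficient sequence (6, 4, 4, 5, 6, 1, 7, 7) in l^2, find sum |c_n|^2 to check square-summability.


sum |c_n|^2 = 6^2 + 4^2 + 4^2 + 5^2 + 6^2 + 1^2 + 7^2 + 7^2
= 36 + 16 + 16 + 25 + 36 + 1 + 49 + 49
= 228

228


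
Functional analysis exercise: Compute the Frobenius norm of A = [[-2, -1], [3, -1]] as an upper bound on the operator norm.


||A||_F^2 = sum a_ij^2
= (-2)^2 + (-1)^2 + 3^2 + (-1)^2
= 4 + 1 + 9 + 1 = 15
||A||_F = sqrt(15) = 3.8730

3.8730


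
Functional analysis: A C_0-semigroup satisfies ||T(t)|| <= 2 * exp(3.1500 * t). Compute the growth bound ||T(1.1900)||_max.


||T(1.1900)|| <= 2 * exp(3.1500 * 1.1900)
= 2 * exp(3.7485)
= 2 * 42.4573
= 84.9147

84.9147


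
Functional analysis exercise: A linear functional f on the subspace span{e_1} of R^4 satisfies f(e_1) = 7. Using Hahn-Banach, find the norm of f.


The norm of f is given by ||f|| = sup_{||x||=1} |f(x)|.
On span{e_1}, ||e_1|| = 1, so ||f|| = |f(e_1)| / ||e_1||
= |7| / 1 = 7.0000

7.0000


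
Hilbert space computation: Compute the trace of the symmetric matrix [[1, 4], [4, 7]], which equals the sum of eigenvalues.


For a self-adjoint (symmetric) matrix, the eigenvalues are real.
The sum of eigenvalues equals the trace of the matrix.
trace = 1 + 7 = 8

8


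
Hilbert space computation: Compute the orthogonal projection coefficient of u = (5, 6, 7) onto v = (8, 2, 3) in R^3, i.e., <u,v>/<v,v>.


Computing <u,v> = 5*8 + 6*2 + 7*3 = 73
Computing <v,v> = 8^2 + 2^2 + 3^2 = 77
Projection coefficient = 73/77 = 0.9481

0.9481


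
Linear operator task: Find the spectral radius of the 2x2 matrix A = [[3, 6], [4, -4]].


For a 2x2 matrix, eigenvalues satisfy lambda^2 - (trace)*lambda + det = 0
trace = 3 + -4 = -1
det = 3*-4 - 6*4 = -36
discriminant = (-1)^2 - 4*(-36) = 145
spectral radius = max |eigenvalue| = 6.5208

6.5208


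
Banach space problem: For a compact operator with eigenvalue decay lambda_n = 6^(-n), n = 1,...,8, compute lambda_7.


The eigenvalue formula gives lambda_7 = 1/6^7
= 1/279936
= 3.5722e-06

3.5722e-06


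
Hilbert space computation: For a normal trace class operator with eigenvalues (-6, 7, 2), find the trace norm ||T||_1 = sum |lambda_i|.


For a normal operator, singular values equal |eigenvalues|.
Trace norm = sum |lambda_i| = 6 + 7 + 2
= 15

15


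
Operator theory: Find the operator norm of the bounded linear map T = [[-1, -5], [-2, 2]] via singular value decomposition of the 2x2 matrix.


A^T A = [[5, 1], [1, 29]]
trace(A^T A) = 34, det(A^T A) = 144
discriminant = 34^2 - 4*144 = 580
Largest eigenvalue of A^T A = (trace + sqrt(disc))/2 = 29.0416
||T|| = sqrt(29.0416) = 5.3890

5.3890


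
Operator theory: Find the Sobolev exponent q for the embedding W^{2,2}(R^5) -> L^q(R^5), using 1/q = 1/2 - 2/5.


Using the Sobolev embedding formula: 1/q = 1/p - k/n
1/q = 1/2 - 2/5 = 1/10
q = 1/(1/10) = 10

10.0000


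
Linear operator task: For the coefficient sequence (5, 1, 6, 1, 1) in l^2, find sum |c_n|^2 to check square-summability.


sum |c_n|^2 = 5^2 + 1^2 + 6^2 + 1^2 + 1^2
= 25 + 1 + 36 + 1 + 1
= 64

64


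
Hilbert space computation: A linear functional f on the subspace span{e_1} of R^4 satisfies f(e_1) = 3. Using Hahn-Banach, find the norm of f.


The norm of f is given by ||f|| = sup_{||x||=1} |f(x)|.
On span{e_1}, ||e_1|| = 1, so ||f|| = |f(e_1)| / ||e_1||
= |3| / 1 = 3.0000

3.0000


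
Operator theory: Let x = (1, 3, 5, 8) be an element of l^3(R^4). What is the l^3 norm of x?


The l^3 norm = (sum |x_i|^3)^(1/3)
Sum of 3th powers = 1 + 27 + 125 + 512 = 665
||x||_3 = (665)^(1/3) = 8.7285

8.7285


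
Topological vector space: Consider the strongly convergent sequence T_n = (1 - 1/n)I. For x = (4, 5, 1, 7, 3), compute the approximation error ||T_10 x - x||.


T_10 x - x = (1 - 1/10)x - x = -x/10
||x|| = sqrt(100) = 10.0000
||T_10 x - x|| = ||x||/10 = 10.0000/10 = 1.0000

1.0000


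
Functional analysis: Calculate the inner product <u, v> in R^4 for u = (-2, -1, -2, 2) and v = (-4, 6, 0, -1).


Computing the standard inner product <u, v> = sum u_i * v_i
= -2*-4 + -1*6 + -2*0 + 2*-1
= 8 + -6 + 0 + -2
= 0

0


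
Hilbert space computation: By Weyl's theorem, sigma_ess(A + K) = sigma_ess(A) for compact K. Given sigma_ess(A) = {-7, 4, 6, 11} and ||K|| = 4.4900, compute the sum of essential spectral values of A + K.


By Weyl's theorem, the essential spectrum is invariant under compact perturbations.
sigma_ess(A + K) = sigma_ess(A) = {-7, 4, 6, 11}
Sum = -7 + 4 + 6 + 11 = 14

14


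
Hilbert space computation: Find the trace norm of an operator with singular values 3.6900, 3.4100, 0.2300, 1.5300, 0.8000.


The nuclear norm is the sum of all singular values.
||T||_1 = 3.6900 + 3.4100 + 0.2300 + 1.5300 + 0.8000
= 9.6600

9.6600


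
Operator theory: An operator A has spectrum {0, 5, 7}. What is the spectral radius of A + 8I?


Spectrum of A + 8I = {8, 13, 15}
Spectral radius = max |lambda| over the shifted spectrum
= max(8, 13, 15) = 15

15


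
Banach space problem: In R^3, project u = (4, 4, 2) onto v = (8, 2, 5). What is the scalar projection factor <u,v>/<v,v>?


Computing <u,v> = 4*8 + 4*2 + 2*5 = 50
Computing <v,v> = 8^2 + 2^2 + 5^2 = 93
Projection coefficient = 50/93 = 0.5376

0.5376


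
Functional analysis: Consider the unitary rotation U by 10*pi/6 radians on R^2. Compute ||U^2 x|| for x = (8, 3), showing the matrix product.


U is a rotation by theta = 10*pi/6
U^2 = rotation by 2*theta = 20*pi/6 = 8*pi/6 (mod 2*pi)
cos(8*pi/6) = -0.5000, sin(8*pi/6) = -0.8660
U^2 x = (-0.5000 * 8 - -0.8660 * 3, -0.8660 * 8 + -0.5000 * 3)
= (-1.4019, -8.4282)
||U^2 x|| = sqrt((-1.4019)^2 + (-8.4282)^2) = sqrt(73.0000) = 8.5440

8.5440


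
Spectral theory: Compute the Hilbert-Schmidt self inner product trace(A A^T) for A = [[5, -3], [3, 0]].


trace(A * A^T) = sum of squares of all entries
= 5^2 + (-3)^2 + 3^2 + 0^2
= 25 + 9 + 9 + 0
= 43

43


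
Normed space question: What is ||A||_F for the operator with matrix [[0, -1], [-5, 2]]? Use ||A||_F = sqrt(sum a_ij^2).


||A||_F^2 = sum a_ij^2
= 0^2 + (-1)^2 + (-5)^2 + 2^2
= 0 + 1 + 25 + 4 = 30
||A||_F = sqrt(30) = 5.4772

5.4772


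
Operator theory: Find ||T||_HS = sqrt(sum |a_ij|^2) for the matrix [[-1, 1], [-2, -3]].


The Hilbert-Schmidt norm is sqrt(sum of squares of all entries).
Sum of squares = (-1)^2 + 1^2 + (-2)^2 + (-3)^2
= 1 + 1 + 4 + 9 = 15
||T||_HS = sqrt(15) = 3.8730

3.8730


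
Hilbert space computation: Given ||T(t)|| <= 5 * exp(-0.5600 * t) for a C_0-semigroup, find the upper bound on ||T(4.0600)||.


||T(4.0600)|| <= 5 * exp(-0.5600 * 4.0600)
= 5 * exp(-2.2736)
= 5 * 0.1029
= 0.5147

0.5147


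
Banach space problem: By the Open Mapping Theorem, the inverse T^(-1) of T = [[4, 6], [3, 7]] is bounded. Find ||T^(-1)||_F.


det(T) = 4*7 - 6*3 = 10
T^(-1) = (1/10) * [[7, -6], [-3, 4]] = [[0.7000, -0.6000], [-0.3000, 0.4000]]
||T^(-1)||_F^2 = 0.7000^2 + (-0.6000)^2 + (-0.3000)^2 + 0.4000^2 = 1.1000
||T^(-1)||_F = sqrt(1.1000) = 1.0488

1.0488


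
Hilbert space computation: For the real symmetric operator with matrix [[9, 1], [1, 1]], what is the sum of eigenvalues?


For a self-adjoint (symmetric) matrix, the eigenvalues are real.
The sum of eigenvalues equals the trace of the matrix.
trace = 9 + 1 = 10

10


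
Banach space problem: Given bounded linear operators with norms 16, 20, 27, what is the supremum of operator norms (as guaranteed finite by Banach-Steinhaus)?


By the Uniform Boundedness Principle, the supremum of norms is finite.
sup_k ||T_k|| = max(16, 20, 27) = 27

27


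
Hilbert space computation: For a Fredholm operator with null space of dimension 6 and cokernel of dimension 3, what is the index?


The Fredholm index is defined as ind(T) = dim(ker T) - dim(coker T)
= 6 - 3
= 3

3


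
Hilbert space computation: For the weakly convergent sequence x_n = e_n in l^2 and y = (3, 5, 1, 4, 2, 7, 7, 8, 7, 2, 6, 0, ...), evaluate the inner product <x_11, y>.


x_11 = e_11 is the standard basis vector with 1 in position 11.
<x_11, y> = y_11 = 6
As n -> infinity, <x_n, y> -> 0, confirming weak convergence of (x_n) to 0.

6


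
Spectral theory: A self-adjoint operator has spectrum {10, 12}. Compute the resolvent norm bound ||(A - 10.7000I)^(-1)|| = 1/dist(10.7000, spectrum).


dist(10.7000, {10, 12}) = min(|10.7000 - 10|, |10.7000 - 12|)
= min(0.7000, 1.3000) = 0.7000
Resolvent bound = 1/0.7000 = 1.4286

1.4286


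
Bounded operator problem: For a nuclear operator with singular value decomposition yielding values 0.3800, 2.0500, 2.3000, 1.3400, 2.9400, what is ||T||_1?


The nuclear norm is the sum of all singular values.
||T||_1 = 0.3800 + 2.0500 + 2.3000 + 1.3400 + 2.9400
= 9.0100

9.0100


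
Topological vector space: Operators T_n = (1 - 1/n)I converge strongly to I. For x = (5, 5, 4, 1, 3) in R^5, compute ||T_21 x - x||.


T_21 x - x = (1 - 1/21)x - x = -x/21
||x|| = sqrt(76) = 8.7178
||T_21 x - x|| = ||x||/21 = 8.7178/21 = 0.4151

0.4151


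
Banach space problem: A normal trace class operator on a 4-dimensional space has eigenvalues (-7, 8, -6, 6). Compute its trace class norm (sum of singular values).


For a normal operator, singular values equal |eigenvalues|.
Trace norm = sum |lambda_i| = 7 + 8 + 6 + 6
= 27

27


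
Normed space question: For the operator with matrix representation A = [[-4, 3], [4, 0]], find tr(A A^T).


trace(A * A^T) = sum of squares of all entries
= (-4)^2 + 3^2 + 4^2 + 0^2
= 16 + 9 + 16 + 0
= 41

41


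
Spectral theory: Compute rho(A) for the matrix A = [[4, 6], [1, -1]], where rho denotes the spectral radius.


For a 2x2 matrix, eigenvalues satisfy lambda^2 - (trace)*lambda + det = 0
trace = 4 + -1 = 3
det = 4*-1 - 6*1 = -10
discriminant = 3^2 - 4*(-10) = 49
spectral radius = max |eigenvalue| = 5.0000

5.0000


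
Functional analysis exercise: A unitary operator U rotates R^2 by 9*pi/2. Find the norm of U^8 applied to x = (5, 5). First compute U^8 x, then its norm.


U is a rotation by theta = 9*pi/2
U^8 = rotation by 8*theta = 72*pi/2 = 0*pi/2 (mod 2*pi)
cos(0*pi/2) = 1.0000, sin(0*pi/2) = 0.0000
U^8 x = (1.0000 * 5 - 0.0000 * 5, 0.0000 * 5 + 1.0000 * 5)
= (5.0000, 5.0000)
||U^8 x|| = sqrt(5.0000^2 + 5.0000^2) = sqrt(50.0000) = 7.0711

7.0711


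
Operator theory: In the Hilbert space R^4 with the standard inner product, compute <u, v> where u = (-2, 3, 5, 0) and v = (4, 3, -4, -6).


Computing the standard inner product <u, v> = sum u_i * v_i
= -2*4 + 3*3 + 5*-4 + 0*-6
= -8 + 9 + -20 + 0
= -19

-19


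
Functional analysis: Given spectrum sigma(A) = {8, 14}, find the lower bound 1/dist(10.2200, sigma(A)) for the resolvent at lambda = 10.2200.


dist(10.2200, {8, 14}) = min(|10.2200 - 8|, |10.2200 - 14|)
= min(2.2200, 3.7800) = 2.2200
Resolvent bound = 1/2.2200 = 0.4505

0.4505


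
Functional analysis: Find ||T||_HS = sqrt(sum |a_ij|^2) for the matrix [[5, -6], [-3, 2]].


The Hilbert-Schmidt norm is sqrt(sum of squares of all entries).
Sum of squares = 5^2 + (-6)^2 + (-3)^2 + 2^2
= 25 + 36 + 9 + 4 = 74
||T||_HS = sqrt(74) = 8.6023

8.6023


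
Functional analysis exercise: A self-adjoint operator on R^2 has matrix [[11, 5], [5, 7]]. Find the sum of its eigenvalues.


For a self-adjoint (symmetric) matrix, the eigenvalues are real.
The sum of eigenvalues equals the trace of the matrix.
trace = 11 + 7 = 18

18


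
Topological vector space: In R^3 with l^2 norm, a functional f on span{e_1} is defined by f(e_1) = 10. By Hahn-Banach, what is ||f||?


The norm of f is given by ||f|| = sup_{||x||=1} |f(x)|.
On span{e_1}, ||e_1|| = 1, so ||f|| = |f(e_1)| / ||e_1||
= |10| / 1 = 10.0000

10.0000


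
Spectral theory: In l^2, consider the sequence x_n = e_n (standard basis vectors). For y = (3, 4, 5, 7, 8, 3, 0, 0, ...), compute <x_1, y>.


x_1 = e_1 is the standard basis vector with 1 in position 1.
<x_1, y> = y_1 = 3
As n -> infinity, <x_n, y> -> 0, confirming weak convergence of (x_n) to 0.

3


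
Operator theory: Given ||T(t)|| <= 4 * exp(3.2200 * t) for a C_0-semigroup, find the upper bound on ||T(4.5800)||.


||T(4.5800)|| <= 4 * exp(3.2200 * 4.5800)
= 4 * exp(14.7476)
= 4 * 2.5398e+06
= 1.0159e+07

1.0159e+07


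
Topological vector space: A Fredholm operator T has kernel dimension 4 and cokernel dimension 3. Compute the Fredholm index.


The Fredholm index is defined as ind(T) = dim(ker T) - dim(coker T)
= 4 - 3
= 1

1


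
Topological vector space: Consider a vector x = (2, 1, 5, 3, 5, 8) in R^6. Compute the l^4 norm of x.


The l^4 norm = (sum |x_i|^4)^(1/4)
Sum of 4th powers = 16 + 1 + 625 + 81 + 625 + 4096 = 5444
||x||_4 = (5444)^(1/4) = 8.5897

8.5897


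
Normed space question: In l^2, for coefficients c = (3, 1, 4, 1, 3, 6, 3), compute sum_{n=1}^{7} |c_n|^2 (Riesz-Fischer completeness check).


sum |c_n|^2 = 3^2 + 1^2 + 4^2 + 1^2 + 3^2 + 6^2 + 3^2
= 9 + 1 + 16 + 1 + 9 + 36 + 9
= 81

81


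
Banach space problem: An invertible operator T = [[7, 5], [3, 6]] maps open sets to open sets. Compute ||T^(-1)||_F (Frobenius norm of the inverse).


det(T) = 7*6 - 5*3 = 27
T^(-1) = (1/27) * [[6, -5], [-3, 7]] = [[0.2222, -0.1852], [-0.1111, 0.2593]]
||T^(-1)||_F^2 = 0.2222^2 + (-0.1852)^2 + (-0.1111)^2 + 0.2593^2 = 0.1632
||T^(-1)||_F = sqrt(0.1632) = 0.4040

0.4040


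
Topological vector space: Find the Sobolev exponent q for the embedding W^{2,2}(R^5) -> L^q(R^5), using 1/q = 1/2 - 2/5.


Using the Sobolev embedding formula: 1/q = 1/p - k/n
1/q = 1/2 - 2/5 = 1/10
q = 1/(1/10) = 10

10.0000


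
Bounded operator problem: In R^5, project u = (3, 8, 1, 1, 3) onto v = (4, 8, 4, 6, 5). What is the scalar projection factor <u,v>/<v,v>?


Computing <u,v> = 3*4 + 8*8 + 1*4 + 1*6 + 3*5 = 101
Computing <v,v> = 4^2 + 8^2 + 4^2 + 6^2 + 5^2 = 157
Projection coefficient = 101/157 = 0.6433

0.6433


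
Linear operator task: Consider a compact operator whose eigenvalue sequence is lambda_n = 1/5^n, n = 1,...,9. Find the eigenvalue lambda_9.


The eigenvalue formula gives lambda_9 = 1/5^9
= 1/1953125
= 5.1200e-07

5.1200e-07


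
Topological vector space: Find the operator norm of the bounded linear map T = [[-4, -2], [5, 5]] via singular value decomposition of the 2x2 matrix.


A^T A = [[41, 33], [33, 29]]
trace(A^T A) = 70, det(A^T A) = 100
discriminant = 70^2 - 4*100 = 4500
Largest eigenvalue of A^T A = (trace + sqrt(disc))/2 = 68.5410
||T|| = sqrt(68.5410) = 8.2790

8.2790


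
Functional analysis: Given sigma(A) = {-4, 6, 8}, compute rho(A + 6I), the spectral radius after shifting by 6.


Spectrum of A + 6I = {2, 12, 14}
Spectral radius = max |lambda| over the shifted spectrum
= max(2, 12, 14) = 14

14


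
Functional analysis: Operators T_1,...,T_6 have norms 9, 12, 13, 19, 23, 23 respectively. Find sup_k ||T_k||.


By the Uniform Boundedness Principle, the supremum of norms is finite.
sup_k ||T_k|| = max(9, 12, 13, 19, 23, 23) = 23

23


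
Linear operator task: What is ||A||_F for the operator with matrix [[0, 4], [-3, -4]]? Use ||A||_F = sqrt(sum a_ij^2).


||A||_F^2 = sum a_ij^2
= 0^2 + 4^2 + (-3)^2 + (-4)^2
= 0 + 16 + 9 + 16 = 41
||A||_F = sqrt(41) = 6.4031

6.4031


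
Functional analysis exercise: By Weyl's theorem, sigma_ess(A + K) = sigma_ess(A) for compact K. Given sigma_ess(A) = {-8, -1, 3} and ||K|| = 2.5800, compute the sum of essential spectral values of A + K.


By Weyl's theorem, the essential spectrum is invariant under compact perturbations.
sigma_ess(A + K) = sigma_ess(A) = {-8, -1, 3}
Sum = -8 + -1 + 3 = -6

-6


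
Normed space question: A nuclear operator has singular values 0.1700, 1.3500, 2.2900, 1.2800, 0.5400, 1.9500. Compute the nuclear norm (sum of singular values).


The nuclear norm is the sum of all singular values.
||T||_1 = 0.1700 + 1.3500 + 2.2900 + 1.2800 + 0.5400 + 1.9500
= 7.5800

7.5800


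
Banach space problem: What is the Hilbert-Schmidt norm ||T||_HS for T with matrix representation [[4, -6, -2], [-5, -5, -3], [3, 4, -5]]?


The Hilbert-Schmidt norm is sqrt(sum of squares of all entries).
Sum of squares = 4^2 + (-6)^2 + (-2)^2 + (-5)^2 + (-5)^2 + (-3)^2 + 3^2 + 4^2 + (-5)^2
= 16 + 36 + 4 + 25 + 25 + 9 + 9 + 16 + 25 = 165
||T||_HS = sqrt(165) = 12.8452

12.8452


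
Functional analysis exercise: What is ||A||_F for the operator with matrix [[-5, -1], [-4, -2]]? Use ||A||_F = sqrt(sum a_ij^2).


||A||_F^2 = sum a_ij^2
= (-5)^2 + (-1)^2 + (-4)^2 + (-2)^2
= 25 + 1 + 16 + 4 = 46
||A||_F = sqrt(46) = 6.7823

6.7823


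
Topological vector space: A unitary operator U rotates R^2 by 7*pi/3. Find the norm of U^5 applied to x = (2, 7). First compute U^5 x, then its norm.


U is a rotation by theta = 7*pi/3
U^5 = rotation by 5*theta = 35*pi/3 = 5*pi/3 (mod 2*pi)
cos(5*pi/3) = 0.5000, sin(5*pi/3) = -0.8660
U^5 x = (0.5000 * 2 - -0.8660 * 7, -0.8660 * 2 + 0.5000 * 7)
= (7.0622, 1.7679)
||U^5 x|| = sqrt(7.0622^2 + 1.7679^2) = sqrt(53.0000) = 7.2801

7.2801


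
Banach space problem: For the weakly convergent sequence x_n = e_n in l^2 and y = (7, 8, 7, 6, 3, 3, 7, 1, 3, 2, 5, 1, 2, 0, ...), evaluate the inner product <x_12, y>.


x_12 = e_12 is the standard basis vector with 1 in position 12.
<x_12, y> = y_12 = 1
As n -> infinity, <x_n, y> -> 0, confirming weak convergence of (x_n) to 0.

1


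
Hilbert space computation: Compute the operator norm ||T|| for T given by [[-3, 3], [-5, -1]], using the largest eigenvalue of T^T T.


A^T A = [[34, -4], [-4, 10]]
trace(A^T A) = 44, det(A^T A) = 324
discriminant = 44^2 - 4*324 = 640
Largest eigenvalue of A^T A = (trace + sqrt(disc))/2 = 34.6491
||T|| = sqrt(34.6491) = 5.8863

5.8863


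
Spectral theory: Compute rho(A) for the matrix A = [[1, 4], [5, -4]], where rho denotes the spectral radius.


For a 2x2 matrix, eigenvalues satisfy lambda^2 - (trace)*lambda + det = 0
trace = 1 + -4 = -3
det = 1*-4 - 4*5 = -24
discriminant = (-3)^2 - 4*(-24) = 105
spectral radius = max |eigenvalue| = 6.6235

6.6235


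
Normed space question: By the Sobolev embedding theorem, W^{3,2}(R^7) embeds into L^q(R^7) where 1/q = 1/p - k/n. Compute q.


Using the Sobolev embedding formula: 1/q = 1/p - k/n
1/q = 1/2 - 3/7 = 1/14
q = 1/(1/14) = 14

14.0000


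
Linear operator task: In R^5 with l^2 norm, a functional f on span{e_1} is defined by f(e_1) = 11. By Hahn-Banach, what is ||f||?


The norm of f is given by ||f|| = sup_{||x||=1} |f(x)|.
On span{e_1}, ||e_1|| = 1, so ||f|| = |f(e_1)| / ||e_1||
= |11| / 1 = 11.0000

11.0000


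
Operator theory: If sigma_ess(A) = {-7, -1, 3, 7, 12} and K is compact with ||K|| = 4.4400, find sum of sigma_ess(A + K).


By Weyl's theorem, the essential spectrum is invariant under compact perturbations.
sigma_ess(A + K) = sigma_ess(A) = {-7, -1, 3, 7, 12}
Sum = -7 + -1 + 3 + 7 + 12 = 14

14


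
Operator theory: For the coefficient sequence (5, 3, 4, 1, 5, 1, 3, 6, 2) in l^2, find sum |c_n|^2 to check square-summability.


sum |c_n|^2 = 5^2 + 3^2 + 4^2 + 1^2 + 5^2 + 1^2 + 3^2 + 6^2 + 2^2
= 25 + 9 + 16 + 1 + 25 + 1 + 9 + 36 + 4
= 126

126


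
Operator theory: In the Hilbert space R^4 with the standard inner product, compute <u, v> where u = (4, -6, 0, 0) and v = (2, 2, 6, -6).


Computing the standard inner product <u, v> = sum u_i * v_i
= 4*2 + -6*2 + 0*6 + 0*-6
= 8 + -12 + 0 + 0
= -4

-4


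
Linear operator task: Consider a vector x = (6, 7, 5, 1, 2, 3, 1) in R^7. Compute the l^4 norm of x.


The l^4 norm = (sum |x_i|^4)^(1/4)
Sum of 4th powers = 1296 + 2401 + 625 + 1 + 16 + 81 + 1 = 4421
||x||_4 = (4421)^(1/4) = 8.1542

8.1542


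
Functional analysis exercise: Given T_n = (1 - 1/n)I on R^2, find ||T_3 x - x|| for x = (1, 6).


T_3 x - x = (1 - 1/3)x - x = -x/3
||x|| = sqrt(37) = 6.0828
||T_3 x - x|| = ||x||/3 = 6.0828/3 = 2.0276

2.0276


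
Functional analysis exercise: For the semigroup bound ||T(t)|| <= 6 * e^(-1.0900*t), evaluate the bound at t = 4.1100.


||T(4.1100)|| <= 6 * exp(-1.0900 * 4.1100)
= 6 * exp(-4.4799)
= 6 * 0.0113
= 0.0680

0.0680


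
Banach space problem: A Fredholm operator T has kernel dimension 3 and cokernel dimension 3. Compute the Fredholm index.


The Fredholm index is defined as ind(T) = dim(ker T) - dim(coker T)
= 3 - 3
= 0

0


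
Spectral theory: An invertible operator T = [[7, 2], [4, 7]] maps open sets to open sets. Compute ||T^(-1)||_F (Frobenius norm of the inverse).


det(T) = 7*7 - 2*4 = 41
T^(-1) = (1/41) * [[7, -2], [-4, 7]] = [[0.1707, -0.0488], [-0.0976, 0.1707]]
||T^(-1)||_F^2 = 0.1707^2 + (-0.0488)^2 + (-0.0976)^2 + 0.1707^2 = 0.0702
||T^(-1)||_F = sqrt(0.0702) = 0.2649

0.2649


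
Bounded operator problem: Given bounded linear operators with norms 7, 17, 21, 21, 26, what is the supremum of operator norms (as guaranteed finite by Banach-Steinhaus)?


By the Uniform Boundedness Principle, the supremum of norms is finite.
sup_k ||T_k|| = max(7, 17, 21, 21, 26) = 26

26


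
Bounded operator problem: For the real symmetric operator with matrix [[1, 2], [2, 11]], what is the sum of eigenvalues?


For a self-adjoint (symmetric) matrix, the eigenvalues are real.
The sum of eigenvalues equals the trace of the matrix.
trace = 1 + 11 = 12

12


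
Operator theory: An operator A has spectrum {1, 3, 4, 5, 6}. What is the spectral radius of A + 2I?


Spectrum of A + 2I = {3, 5, 6, 7, 8}
Spectral radius = max |lambda| over the shifted spectrum
= max(3, 5, 6, 7, 8) = 8

8


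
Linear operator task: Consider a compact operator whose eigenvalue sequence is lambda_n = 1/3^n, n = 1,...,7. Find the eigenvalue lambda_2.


The eigenvalue formula gives lambda_2 = 1/3^2
= 1/9
= 0.1111

0.1111
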